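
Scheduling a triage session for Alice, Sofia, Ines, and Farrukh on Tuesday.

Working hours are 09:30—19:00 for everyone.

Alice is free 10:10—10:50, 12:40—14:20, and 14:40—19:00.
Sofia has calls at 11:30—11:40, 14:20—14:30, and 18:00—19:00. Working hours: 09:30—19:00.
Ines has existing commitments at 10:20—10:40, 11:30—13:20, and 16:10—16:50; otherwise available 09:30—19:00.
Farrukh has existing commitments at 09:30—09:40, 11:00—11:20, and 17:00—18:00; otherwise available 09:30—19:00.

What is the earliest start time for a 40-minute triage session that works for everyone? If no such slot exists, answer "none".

Sofia free within 09:30–19:00: 09:30–11:30, 11:40–14:20, 14:30–18:00.
Ines free within 09:30–19:00: 09:30–10:20, 10:40–11:30, 13:20–16:10, 16:50–19:00.
Farrukh free within 09:30–19:00: 09:40–11:00, 11:20–17:00, 18:00–19:00.
Alice ∩ Sofia: 10:10–10:50, 12:40–14:20, 14:40–18:00.
Alice ∩ Sofia ∩ Ines: 10:10–10:20, 10:40–10:50, 13:20–14:20, 14:40–16:10, 16:50–18:00.
Alice ∩ Sofia ∩ Ines ∩ Farrukh: 10:10–10:20, 10:40–10:50, 13:20–14:20, 14:40–16:10, 16:50–17:00.
Windows ≥ 40 min: 13:20–14:20, 14:40–16:10.
Earliest such window starts at 13:20.

13:20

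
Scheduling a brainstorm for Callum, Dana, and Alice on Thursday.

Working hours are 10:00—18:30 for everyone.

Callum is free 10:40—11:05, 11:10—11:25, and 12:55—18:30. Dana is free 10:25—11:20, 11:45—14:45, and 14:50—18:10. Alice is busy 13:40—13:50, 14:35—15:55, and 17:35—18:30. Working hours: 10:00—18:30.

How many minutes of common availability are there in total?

225 minutes

Alice free within 10:00–18:30: 10:00–13:40, 13:50–14:35, 15:55–17:35.
Callum ∩ Dana: 10:40–11:05, 11:10–11:20, 12:55–14:45, 14:50–18:10.
Callum ∩ Dana ∩ Alice: 10:40–11:05, 11:10–11:20, 12:55–13:40, 13:50–14:35, 15:55–17:35.
Total common minutes: 25 + 10 + 45 + 45 + 100 = 225.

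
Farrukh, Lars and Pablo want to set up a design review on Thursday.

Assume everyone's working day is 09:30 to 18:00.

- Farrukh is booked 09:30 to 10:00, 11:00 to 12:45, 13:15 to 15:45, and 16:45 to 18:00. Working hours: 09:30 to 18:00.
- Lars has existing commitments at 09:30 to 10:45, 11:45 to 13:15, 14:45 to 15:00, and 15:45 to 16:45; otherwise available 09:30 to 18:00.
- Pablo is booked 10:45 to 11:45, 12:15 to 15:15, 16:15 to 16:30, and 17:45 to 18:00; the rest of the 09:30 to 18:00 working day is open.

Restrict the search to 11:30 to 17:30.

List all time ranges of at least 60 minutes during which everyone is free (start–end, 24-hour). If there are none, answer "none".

none

Farrukh free within 09:30–18:00: 10:00–11:00, 12:45–13:15, 15:45–16:45.
Lars free within 09:30–18:00: 10:45–11:45, 13:15–14:45, 15:00–15:45, 16:45–18:00.
Pablo free within 09:30–18:00: 09:30–10:45, 11:45–12:15, 15:15–16:15, 16:30–17:45.
Farrukh ∩ Lars: 10:45–11:00.
Farrukh ∩ Lars ∩ Pablo: (none).
Restricted to 11:30–17:30: (none).
Windows ≥ 60 min: (none).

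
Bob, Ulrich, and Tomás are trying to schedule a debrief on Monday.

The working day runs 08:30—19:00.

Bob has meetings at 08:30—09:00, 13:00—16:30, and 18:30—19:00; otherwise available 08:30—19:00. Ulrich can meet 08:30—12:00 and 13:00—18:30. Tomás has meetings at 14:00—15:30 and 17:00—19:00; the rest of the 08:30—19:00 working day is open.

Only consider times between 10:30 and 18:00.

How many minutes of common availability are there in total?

Bob free within 08:30–19:00: 09:00–13:00, 16:30–18:30.
Tomás free within 08:30–19:00: 08:30–14:00, 15:30–17:00.
Bob ∩ Ulrich: 09:00–12:00, 16:30–18:30.
Bob ∩ Ulrich ∩ Tomás: 09:00–12:00, 16:30–17:00.
Restricted to 10:30–18:00: 10:30–12:00, 16:30–17:00.
Total common minutes: 90 + 30 = 120.

120 minutes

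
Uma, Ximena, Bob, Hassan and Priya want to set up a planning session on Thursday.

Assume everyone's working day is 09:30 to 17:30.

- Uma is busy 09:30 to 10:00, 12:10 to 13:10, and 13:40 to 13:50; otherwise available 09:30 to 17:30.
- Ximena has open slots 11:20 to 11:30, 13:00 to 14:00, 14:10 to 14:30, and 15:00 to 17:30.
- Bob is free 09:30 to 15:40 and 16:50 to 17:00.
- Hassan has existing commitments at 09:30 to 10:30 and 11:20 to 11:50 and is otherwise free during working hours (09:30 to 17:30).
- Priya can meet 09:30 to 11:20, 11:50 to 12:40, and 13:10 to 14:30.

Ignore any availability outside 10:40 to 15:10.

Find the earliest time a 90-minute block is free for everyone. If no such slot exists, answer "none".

Uma free within 09:30–17:30: 10:00–12:10, 13:10–13:40, 13:50–17:30.
Hassan free within 09:30–17:30: 10:30–11:20, 11:50–17:30.
Uma ∩ Ximena: 11:20–11:30, 13:10–13:40, 13:50–14:00, 14:10–14:30, 15:00–17:30.
Uma ∩ Ximena ∩ Bob: 11:20–11:30, 13:10–13:40, 13:50–14:00, 14:10–14:30, 15:00–15:40, 16:50–17:00.
Uma ∩ Ximena ∩ Bob ∩ Hassan: 13:10–13:40, 13:50–14:00, 14:10–14:30, 15:00–15:40, 16:50–17:00.
Uma ∩ Ximena ∩ Bob ∩ Hassan ∩ Priya: 13:10–13:40, 13:50–14:00, 14:10–14:30.
Restricted to 10:40–15:10: 13:10–13:40, 13:50–14:00, 14:10–14:30.
Windows ≥ 90 min: (none).

none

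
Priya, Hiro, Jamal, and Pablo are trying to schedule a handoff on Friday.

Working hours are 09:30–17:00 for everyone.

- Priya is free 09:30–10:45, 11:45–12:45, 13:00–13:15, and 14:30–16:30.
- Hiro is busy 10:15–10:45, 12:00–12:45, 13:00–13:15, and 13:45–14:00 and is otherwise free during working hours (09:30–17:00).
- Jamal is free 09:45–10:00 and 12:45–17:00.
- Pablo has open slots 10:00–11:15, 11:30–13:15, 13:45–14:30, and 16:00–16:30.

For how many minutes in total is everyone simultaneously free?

30 minutes

Hiro free within 09:30–17:00: 09:30–10:15, 10:45–12:00, 12:45–13:00, 13:15–13:45, 14:00–17:00.
Priya ∩ Hiro: 09:30–10:15, 11:45–12:00, 14:30–16:30.
Priya ∩ Hiro ∩ Jamal: 09:45–10:00, 14:30–16:30.
Priya ∩ Hiro ∩ Jamal ∩ Pablo: 16:00–16:30.
Total common minutes: 30.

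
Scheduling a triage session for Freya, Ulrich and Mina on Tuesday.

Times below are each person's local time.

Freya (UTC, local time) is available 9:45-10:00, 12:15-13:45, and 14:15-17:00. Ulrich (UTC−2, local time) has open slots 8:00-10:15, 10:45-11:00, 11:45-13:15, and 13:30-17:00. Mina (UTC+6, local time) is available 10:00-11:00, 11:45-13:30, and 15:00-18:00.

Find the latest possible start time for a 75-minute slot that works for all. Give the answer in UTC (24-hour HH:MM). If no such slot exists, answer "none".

none

Freya → UTC: 09:45–10:00, 12:15–13:45, 14:15–17:00.
Ulrich → UTC: 10:00–12:15, 12:45–13:00, 13:45–15:15, 15:30–19:00.
Mina → UTC: 04:00–05:00, 05:45–07:30, 09:00–12:00.
Freya ∩ Ulrich: 12:45–13:00, 14:15–15:15, 15:30–17:00.
Freya ∩ Ulrich ∩ Mina: (none).
Windows ≥ 75 min: (none).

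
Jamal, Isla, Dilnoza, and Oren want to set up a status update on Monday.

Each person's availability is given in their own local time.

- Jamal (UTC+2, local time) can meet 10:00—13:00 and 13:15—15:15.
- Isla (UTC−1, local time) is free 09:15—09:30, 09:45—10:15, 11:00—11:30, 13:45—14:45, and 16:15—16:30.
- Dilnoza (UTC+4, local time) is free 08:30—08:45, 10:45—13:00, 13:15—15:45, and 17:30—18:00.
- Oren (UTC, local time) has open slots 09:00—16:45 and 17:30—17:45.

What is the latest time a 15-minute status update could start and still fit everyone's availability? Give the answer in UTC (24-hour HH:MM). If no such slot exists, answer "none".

Jamal → UTC: 08:00–11:00, 11:15–13:15.
Isla → UTC: 10:15–10:30, 10:45–11:15, 12:00–12:30, 14:45–15:45, 17:15–17:30.
Dilnoza → UTC: 04:30–04:45, 06:45–09:00, 09:15–11:45, 13:30–14:00.
Oren → UTC: 09:00–16:45, 17:30–17:45.
Jamal ∩ Isla: 10:15–10:30, 10:45–11:00, 12:00–12:30.
Jamal ∩ Isla ∩ Dilnoza: 10:15–10:30, 10:45–11:00.
Jamal ∩ Isla ∩ Dilnoza ∩ Oren: 10:15–10:30, 10:45–11:00.
Windows ≥ 15 min: 10:15–10:30, 10:45–11:00.
Latest start in the last window 10:45–11:00 is 11:00 − 15 min = 10:45.

10:45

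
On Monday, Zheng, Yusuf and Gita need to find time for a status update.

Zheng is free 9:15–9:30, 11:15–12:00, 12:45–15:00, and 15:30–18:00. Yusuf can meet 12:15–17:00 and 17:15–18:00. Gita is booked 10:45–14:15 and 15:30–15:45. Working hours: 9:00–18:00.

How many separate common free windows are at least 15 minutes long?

Gita free within 09:00–18:00: 09:00–10:45, 14:15–15:30, 15:45–18:00.
Zheng ∩ Yusuf: 12:45–15:00, 15:30–17:00, 17:15–18:00.
Zheng ∩ Yusuf ∩ Gita: 14:15–15:00, 15:45–17:00, 17:15–18:00.
Windows ≥ 15 min: 14:15–15:00, 15:45–17:00, 17:15–18:00.
That's 3 windows.

3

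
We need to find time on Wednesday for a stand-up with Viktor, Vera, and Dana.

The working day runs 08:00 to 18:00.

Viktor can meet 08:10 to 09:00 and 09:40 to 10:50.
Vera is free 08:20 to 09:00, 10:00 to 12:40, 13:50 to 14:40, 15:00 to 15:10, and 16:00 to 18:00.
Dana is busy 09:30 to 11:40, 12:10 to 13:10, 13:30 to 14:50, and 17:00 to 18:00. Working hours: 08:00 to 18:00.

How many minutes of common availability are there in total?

40 minutes

Dana free within 08:00–18:00: 08:00–09:30, 11:40–12:10, 13:10–13:30, 14:50–17:00.
Viktor ∩ Vera: 08:20–09:00, 10:00–10:50.
Viktor ∩ Vera ∩ Dana: 08:20–09:00.
Total common minutes: 40.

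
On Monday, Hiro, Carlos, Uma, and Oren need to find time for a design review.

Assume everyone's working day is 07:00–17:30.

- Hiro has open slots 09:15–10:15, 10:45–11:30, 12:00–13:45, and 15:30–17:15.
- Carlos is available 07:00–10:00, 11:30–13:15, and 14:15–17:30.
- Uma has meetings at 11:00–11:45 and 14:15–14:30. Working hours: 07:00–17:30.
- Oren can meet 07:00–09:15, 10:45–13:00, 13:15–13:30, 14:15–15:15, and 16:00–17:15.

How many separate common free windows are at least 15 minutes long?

2

Uma free within 07:00–17:30: 07:00–11:00, 11:45–14:15, 14:30–17:30.
Hiro ∩ Carlos: 09:15–10:00, 12:00–13:15, 15:30–17:15.
Hiro ∩ Carlos ∩ Uma: 09:15–10:00, 12:00–13:15, 15:30–17:15.
Hiro ∩ Carlos ∩ Uma ∩ Oren: 12:00–13:00, 16:00–17:15.
Windows ≥ 15 min: 12:00–13:00, 16:00–17:15.
That's 2 windows.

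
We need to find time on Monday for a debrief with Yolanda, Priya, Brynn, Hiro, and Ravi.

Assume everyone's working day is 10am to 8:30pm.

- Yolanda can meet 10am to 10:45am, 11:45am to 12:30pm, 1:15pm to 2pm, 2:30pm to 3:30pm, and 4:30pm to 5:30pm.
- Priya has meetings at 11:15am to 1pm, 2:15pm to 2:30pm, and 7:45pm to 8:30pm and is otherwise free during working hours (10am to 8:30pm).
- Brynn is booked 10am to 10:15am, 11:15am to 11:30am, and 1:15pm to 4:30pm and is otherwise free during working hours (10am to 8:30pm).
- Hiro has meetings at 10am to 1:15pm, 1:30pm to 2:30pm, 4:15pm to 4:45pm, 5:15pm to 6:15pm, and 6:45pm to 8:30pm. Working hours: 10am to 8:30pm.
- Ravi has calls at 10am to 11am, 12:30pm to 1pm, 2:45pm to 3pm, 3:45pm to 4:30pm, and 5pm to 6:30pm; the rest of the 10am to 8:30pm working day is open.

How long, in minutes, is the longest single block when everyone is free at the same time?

Priya free within 10:00–20:30: 10:00–11:15, 13:00–14:15, 14:30–19:45.
Brynn free within 10:00–20:30: 10:15–11:15, 11:30–13:15, 16:30–20:30.
Hiro free within 10:00–20:30: 13:15–13:30, 14:30–16:15, 16:45–17:15, 18:15–18:45.
Ravi free within 10:00–20:30: 11:00–12:30, 13:00–14:45, 15:00–15:45, 16:30–17:00, 18:30–20:30.
Yolanda ∩ Priya: 10:00–10:45, 13:15–14:00, 14:30–15:30, 16:30–17:30.
Yolanda ∩ Priya ∩ Brynn: 10:15–10:45, 16:30–17:30.
Yolanda ∩ Priya ∩ Brynn ∩ Hiro: 16:45–17:15.
Yolanda ∩ Priya ∩ Brynn ∩ Hiro ∩ Ravi: 16:45–17:00.
Single common window of 15 minutes.

15 minutes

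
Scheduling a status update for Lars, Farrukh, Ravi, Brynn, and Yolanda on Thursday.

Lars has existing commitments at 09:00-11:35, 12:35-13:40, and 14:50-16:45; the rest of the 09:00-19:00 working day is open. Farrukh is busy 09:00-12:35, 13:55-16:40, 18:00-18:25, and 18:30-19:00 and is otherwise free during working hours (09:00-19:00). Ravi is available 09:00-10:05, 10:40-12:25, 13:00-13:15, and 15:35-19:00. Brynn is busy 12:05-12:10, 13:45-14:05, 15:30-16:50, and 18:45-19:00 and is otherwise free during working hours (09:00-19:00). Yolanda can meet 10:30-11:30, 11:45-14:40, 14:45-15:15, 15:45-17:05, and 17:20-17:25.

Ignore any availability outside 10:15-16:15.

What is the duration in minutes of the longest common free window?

Lars free within 09:00–19:00: 11:35–12:35, 13:40–14:50, 16:45–19:00.
Farrukh free within 09:00–19:00: 12:35–13:55, 16:40–18:00, 18:25–18:30.
Brynn free within 09:00–19:00: 09:00–12:05, 12:10–13:45, 14:05–15:30, 16:50–18:45.
Lars ∩ Farrukh: 13:40–13:55, 16:45–18:00, 18:25–18:30.
Lars ∩ Farrukh ∩ Ravi: 16:45–18:00, 18:25–18:30.
Lars ∩ Farrukh ∩ Ravi ∩ Brynn: 16:50–18:00, 18:25–18:30.
Lars ∩ Farrukh ∩ Ravi ∩ Brynn ∩ Yolanda: 16:50–17:05, 17:20–17:25.
Restricted to 10:15–16:15: (none).
No common window.

0 minutes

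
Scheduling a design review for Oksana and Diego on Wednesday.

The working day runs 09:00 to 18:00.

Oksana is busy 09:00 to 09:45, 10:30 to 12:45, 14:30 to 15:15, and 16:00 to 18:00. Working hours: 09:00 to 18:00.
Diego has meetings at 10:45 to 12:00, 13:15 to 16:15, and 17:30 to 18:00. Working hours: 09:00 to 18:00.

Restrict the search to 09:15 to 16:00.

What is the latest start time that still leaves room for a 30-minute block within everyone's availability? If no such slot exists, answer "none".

Oksana free within 09:00–18:00: 09:45–10:30, 12:45–14:30, 15:15–16:00.
Diego free within 09:00–18:00: 09:00–10:45, 12:00–13:15, 16:15–17:30.
Oksana ∩ Diego: 09:45–10:30, 12:45–13:15.
Restricted to 09:15–16:00: 09:45–10:30, 12:45–13:15.
Windows ≥ 30 min: 09:45–10:30, 12:45–13:15.
Latest start in the last window 12:45–13:15 is 13:15 − 30 min = 12:45.

12:45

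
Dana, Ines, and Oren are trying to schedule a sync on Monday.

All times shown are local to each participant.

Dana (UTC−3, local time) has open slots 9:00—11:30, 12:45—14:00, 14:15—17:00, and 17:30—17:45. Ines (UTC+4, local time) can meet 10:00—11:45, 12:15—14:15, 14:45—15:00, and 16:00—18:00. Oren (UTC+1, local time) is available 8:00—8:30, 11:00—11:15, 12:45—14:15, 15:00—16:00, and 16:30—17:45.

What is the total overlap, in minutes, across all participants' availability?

Dana → UTC: 12:00–14:30, 15:45–17:00, 17:15–20:00, 20:30–20:45.
Ines → UTC: 06:00–07:45, 08:15–10:15, 10:45–11:00, 12:00–14:00.
Oren → UTC: 07:00–07:30, 10:00–10:15, 11:45–13:15, 14:00–15:00, 15:30–16:45.
Dana ∩ Ines: 12:00–14:00.
Dana ∩ Ines ∩ Oren: 12:00–13:15.
Total common minutes: 75.

75 minutes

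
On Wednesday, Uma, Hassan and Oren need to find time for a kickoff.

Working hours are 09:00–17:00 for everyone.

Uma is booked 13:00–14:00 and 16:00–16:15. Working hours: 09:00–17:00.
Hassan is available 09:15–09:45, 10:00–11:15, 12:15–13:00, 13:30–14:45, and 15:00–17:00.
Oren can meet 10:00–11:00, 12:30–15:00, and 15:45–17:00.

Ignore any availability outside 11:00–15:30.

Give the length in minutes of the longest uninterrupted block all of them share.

Uma free within 09:00–17:00: 09:00–13:00, 14:00–16:00, 16:15–17:00.
Uma ∩ Hassan: 09:15–09:45, 10:00–11:15, 12:15–13:00, 14:00–14:45, 15:00–16:00, 16:15–17:00.
Uma ∩ Hassan ∩ Oren: 10:00–11:00, 12:30–13:00, 14:00–14:45, 15:45–16:00, 16:15–17:00.
Restricted to 11:00–15:30: 12:30–13:00, 14:00–14:45.
Common window lengths: 30, 45 min; longest is 45.

45 minutes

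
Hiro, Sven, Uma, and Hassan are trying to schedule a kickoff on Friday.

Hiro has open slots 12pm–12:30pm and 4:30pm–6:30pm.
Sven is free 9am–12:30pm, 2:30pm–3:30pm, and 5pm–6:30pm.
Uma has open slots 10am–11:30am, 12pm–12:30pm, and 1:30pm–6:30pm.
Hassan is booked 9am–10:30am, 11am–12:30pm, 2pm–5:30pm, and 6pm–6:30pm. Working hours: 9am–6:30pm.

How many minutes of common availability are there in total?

30 minutes

Hassan free within 09:00–18:30: 10:30–11:00, 12:30–14:00, 17:30–18:00.
Hiro ∩ Sven: 12:00–12:30, 17:00–18:30.
Hiro ∩ Sven ∩ Uma: 12:00–12:30, 17:00–18:30.
Hiro ∩ Sven ∩ Uma ∩ Hassan: 17:30–18:00.
Total common minutes: 30.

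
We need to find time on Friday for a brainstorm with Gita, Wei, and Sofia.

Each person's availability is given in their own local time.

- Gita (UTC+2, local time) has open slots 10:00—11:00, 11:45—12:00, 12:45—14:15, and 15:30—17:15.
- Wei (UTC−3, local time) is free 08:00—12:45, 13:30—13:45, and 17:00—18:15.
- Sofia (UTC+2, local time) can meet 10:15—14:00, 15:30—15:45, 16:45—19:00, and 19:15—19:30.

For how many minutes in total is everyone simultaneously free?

105 minutes

Gita → UTC: 08:00–09:00, 09:45–10:00, 10:45–12:15, 13:30–15:15.
Wei → UTC: 11:00–15:45, 16:30–16:45, 20:00–21:15.
Sofia → UTC: 08:15–12:00, 13:30–13:45, 14:45–17:00, 17:15–17:30.
Gita ∩ Wei: 11:00–12:15, 13:30–15:15.
Gita ∩ Wei ∩ Sofia: 11:00–12:00, 13:30–13:45, 14:45–15:15.
Total common minutes: 60 + 15 + 30 = 105.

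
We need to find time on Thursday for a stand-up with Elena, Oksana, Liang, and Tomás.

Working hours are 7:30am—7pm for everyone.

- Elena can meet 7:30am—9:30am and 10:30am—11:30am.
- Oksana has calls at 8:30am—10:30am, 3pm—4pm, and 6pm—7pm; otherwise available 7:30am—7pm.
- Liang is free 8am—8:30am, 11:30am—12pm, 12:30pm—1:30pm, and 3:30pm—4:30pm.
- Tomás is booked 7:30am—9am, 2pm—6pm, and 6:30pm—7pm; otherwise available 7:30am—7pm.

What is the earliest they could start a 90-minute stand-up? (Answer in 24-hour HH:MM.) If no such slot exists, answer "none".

none

Oksana free within 07:30–19:00: 07:30–08:30, 10:30–15:00, 16:00–18:00.
Tomás free within 07:30–19:00: 09:00–14:00, 18:00–18:30.
Elena ∩ Oksana: 07:30–08:30, 10:30–11:30.
Elena ∩ Oksana ∩ Liang: 08:00–08:30.
Elena ∩ Oksana ∩ Liang ∩ Tomás: (none).
Windows ≥ 90 min: (none).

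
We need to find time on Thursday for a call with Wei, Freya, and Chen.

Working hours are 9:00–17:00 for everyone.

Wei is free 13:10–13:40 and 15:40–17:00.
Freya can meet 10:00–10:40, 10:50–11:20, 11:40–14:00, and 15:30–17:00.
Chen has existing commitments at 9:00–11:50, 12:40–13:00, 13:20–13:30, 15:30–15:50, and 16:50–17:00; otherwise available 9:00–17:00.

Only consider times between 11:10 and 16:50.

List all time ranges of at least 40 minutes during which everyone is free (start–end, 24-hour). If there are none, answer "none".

Chen free within 09:00–17:00: 11:50–12:40, 13:00–13:20, 13:30–15:30, 15:50–16:50.
Wei ∩ Freya: 13:10–13:40, 15:40–17:00.
Wei ∩ Freya ∩ Chen: 13:10–13:20, 13:30–13:40, 15:50–16:50.
Restricted to 11:10–16:50: 13:10–13:20, 13:30–13:40, 15:50–16:50.
Windows ≥ 40 min: 15:50–16:50.

15:50–16:50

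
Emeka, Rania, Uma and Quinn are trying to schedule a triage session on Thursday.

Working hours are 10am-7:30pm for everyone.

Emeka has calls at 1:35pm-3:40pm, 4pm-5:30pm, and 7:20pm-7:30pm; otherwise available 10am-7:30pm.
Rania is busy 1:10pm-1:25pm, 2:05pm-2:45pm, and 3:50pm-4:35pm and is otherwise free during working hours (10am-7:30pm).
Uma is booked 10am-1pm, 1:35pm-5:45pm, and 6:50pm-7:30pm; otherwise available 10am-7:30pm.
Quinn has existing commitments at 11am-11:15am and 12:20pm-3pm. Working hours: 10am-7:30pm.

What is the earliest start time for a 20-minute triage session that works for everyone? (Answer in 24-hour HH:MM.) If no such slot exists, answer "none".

17:45

Emeka free within 10:00–19:30: 10:00–13:35, 15:40–16:00, 17:30–19:20.
Rania free within 10:00–19:30: 10:00–13:10, 13:25–14:05, 14:45–15:50, 16:35–19:30.
Uma free within 10:00–19:30: 13:00–13:35, 17:45–18:50.
Quinn free within 10:00–19:30: 10:00–11:00, 11:15–12:20, 15:00–19:30.
Emeka ∩ Rania: 10:00–13:10, 13:25–13:35, 15:40–15:50, 17:30–19:20.
Emeka ∩ Rania ∩ Uma: 13:00–13:10, 13:25–13:35, 17:45–18:50.
Emeka ∩ Rania ∩ Uma ∩ Quinn: 17:45–18:50.
Windows ≥ 20 min: 17:45–18:50.
Earliest such window starts at 17:45.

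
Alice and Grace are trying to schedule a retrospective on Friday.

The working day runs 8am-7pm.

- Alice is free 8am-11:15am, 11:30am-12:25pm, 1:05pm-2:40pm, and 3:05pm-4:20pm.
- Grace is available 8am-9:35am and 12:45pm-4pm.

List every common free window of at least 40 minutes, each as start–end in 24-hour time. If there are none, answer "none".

Alice ∩ Grace: 08:00–09:35, 13:05–14:40, 15:05–16:00.
Windows ≥ 40 min: 08:00–09:35, 13:05–14:40, 15:05–16:00.

08:00–09:35, 13:05–14:40, 15:05–16:00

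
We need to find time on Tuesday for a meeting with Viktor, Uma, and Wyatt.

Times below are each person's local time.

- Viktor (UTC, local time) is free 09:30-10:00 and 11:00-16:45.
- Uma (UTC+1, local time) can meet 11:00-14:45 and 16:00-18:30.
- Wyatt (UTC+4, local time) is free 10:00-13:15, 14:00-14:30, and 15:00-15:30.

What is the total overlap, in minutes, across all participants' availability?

Viktor → UTC: 09:30–10:00, 11:00–16:45.
Uma → UTC: 10:00–13:45, 15:00–17:30.
Wyatt → UTC: 06:00–09:15, 10:00–10:30, 11:00–11:30.
Viktor ∩ Uma: 11:00–13:45, 15:00–16:45.
Viktor ∩ Uma ∩ Wyatt: 11:00–11:30.
Total common minutes: 30.

30 minutes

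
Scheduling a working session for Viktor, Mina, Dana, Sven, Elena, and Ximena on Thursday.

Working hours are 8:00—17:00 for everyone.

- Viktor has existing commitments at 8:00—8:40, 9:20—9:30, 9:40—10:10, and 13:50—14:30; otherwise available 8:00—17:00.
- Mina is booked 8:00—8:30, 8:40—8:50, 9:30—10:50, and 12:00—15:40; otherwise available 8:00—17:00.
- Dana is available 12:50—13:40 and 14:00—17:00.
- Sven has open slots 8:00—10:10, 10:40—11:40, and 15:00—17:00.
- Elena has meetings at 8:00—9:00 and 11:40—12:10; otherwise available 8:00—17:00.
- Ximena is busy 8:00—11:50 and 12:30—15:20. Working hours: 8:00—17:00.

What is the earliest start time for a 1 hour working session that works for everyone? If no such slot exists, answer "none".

15:40

Viktor free within 08:00–17:00: 08:40–09:20, 09:30–09:40, 10:10–13:50, 14:30–17:00.
Mina free within 08:00–17:00: 08:30–08:40, 08:50–09:30, 10:50–12:00, 15:40–17:00.
Elena free within 08:00–17:00: 09:00–11:40, 12:10–17:00.
Ximena free within 08:00–17:00: 11:50–12:30, 15:20–17:00.
Viktor ∩ Mina: 08:50–09:20, 10:50–12:00, 15:40–17:00.
Viktor ∩ Mina ∩ Dana: 15:40–17:00.
Viktor ∩ Mina ∩ Dana ∩ Sven: 15:40–17:00.
Viktor ∩ Mina ∩ Dana ∩ Sven ∩ Elena: 15:40–17:00.
Viktor ∩ Mina ∩ Dana ∩ Sven ∩ Elena ∩ Ximena: 15:40–17:00.
Windows ≥ 60 min: 15:40–17:00.
Earliest such window starts at 15:40.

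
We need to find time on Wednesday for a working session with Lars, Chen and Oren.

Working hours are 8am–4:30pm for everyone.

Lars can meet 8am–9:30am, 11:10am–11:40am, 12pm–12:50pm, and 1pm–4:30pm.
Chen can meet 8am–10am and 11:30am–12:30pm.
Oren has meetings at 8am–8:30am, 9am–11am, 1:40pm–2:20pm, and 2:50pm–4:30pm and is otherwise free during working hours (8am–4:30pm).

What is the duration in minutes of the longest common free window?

30 minutes

Oren free within 08:00–16:30: 08:30–09:00, 11:00–13:40, 14:20–14:50.
Lars ∩ Chen: 08:00–09:30, 11:30–11:40, 12:00–12:30.
Lars ∩ Chen ∩ Oren: 08:30–09:00, 11:30–11:40, 12:00–12:30.
Common window lengths: 30, 10, 30 min; longest is 30.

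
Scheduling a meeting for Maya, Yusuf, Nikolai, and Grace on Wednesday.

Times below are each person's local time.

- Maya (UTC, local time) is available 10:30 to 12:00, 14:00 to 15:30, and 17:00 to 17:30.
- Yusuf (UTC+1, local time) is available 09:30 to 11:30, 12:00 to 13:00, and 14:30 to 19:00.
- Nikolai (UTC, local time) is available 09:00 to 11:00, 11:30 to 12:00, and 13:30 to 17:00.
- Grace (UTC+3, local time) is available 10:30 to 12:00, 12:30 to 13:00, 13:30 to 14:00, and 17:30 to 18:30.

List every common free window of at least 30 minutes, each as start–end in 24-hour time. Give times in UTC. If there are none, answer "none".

Maya → UTC: 10:30–12:00, 14:00–15:30, 17:00–17:30.
Yusuf → UTC: 08:30–10:30, 11:00–12:00, 13:30–18:00.
Nikolai → UTC: 09:00–11:00, 11:30–12:00, 13:30–17:00.
Grace → UTC: 07:30–09:00, 09:30–10:00, 10:30–11:00, 14:30–15:30.
Maya ∩ Yusuf: 11:00–12:00, 14:00–15:30, 17:00–17:30.
Maya ∩ Yusuf ∩ Nikolai: 11:30–12:00, 14:00–15:30.
Maya ∩ Yusuf ∩ Nikolai ∩ Grace: 14:30–15:30.
Windows ≥ 30 min: 14:30–15:30.

14:30–15:30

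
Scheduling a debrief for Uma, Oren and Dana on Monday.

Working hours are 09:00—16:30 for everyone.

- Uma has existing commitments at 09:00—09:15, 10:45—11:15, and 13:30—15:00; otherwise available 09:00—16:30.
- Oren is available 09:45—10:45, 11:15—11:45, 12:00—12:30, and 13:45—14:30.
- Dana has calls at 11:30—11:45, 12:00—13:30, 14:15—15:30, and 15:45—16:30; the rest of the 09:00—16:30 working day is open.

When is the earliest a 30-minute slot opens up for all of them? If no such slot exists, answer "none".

09:45

Uma free within 09:00–16:30: 09:15–10:45, 11:15–13:30, 15:00–16:30.
Dana free within 09:00–16:30: 09:00–11:30, 11:45–12:00, 13:30–14:15, 15:30–15:45.
Uma ∩ Oren: 09:45–10:45, 11:15–11:45, 12:00–12:30.
Uma ∩ Oren ∩ Dana: 09:45–10:45, 11:15–11:30.
Windows ≥ 30 min: 09:45–10:45.
Earliest such window starts at 09:45.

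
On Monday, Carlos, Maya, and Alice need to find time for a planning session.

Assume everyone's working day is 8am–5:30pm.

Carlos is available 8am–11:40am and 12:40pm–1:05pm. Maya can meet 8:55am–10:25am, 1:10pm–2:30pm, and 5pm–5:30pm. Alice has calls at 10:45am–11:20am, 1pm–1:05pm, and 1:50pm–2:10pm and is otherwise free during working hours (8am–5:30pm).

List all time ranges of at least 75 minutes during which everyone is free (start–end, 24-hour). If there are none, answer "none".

08:55–10:25

Alice free within 08:00–17:30: 08:00–10:45, 11:20–13:00, 13:05–13:50, 14:10–17:30.
Carlos ∩ Maya: 08:55–10:25.
Carlos ∩ Maya ∩ Alice: 08:55–10:25.
Windows ≥ 75 min: 08:55–10:25.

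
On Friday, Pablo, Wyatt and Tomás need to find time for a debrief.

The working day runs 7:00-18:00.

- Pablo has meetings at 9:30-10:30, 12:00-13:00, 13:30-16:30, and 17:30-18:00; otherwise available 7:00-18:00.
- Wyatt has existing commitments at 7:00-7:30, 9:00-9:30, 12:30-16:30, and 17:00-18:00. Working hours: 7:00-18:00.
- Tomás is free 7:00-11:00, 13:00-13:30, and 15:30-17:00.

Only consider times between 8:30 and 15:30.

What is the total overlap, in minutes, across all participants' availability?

60 minutes

Pablo free within 07:00–18:00: 07:00–09:30, 10:30–12:00, 13:00–13:30, 16:30–17:30.
Wyatt free within 07:00–18:00: 07:30–09:00, 09:30–12:30, 16:30–17:00.
Pablo ∩ Wyatt: 07:30–09:00, 10:30–12:00, 16:30–17:00.
Pablo ∩ Wyatt ∩ Tomás: 07:30–09:00, 10:30–11:00, 16:30–17:00.
Restricted to 08:30–15:30: 08:30–09:00, 10:30–11:00.
Total common minutes: 30 + 30 = 60.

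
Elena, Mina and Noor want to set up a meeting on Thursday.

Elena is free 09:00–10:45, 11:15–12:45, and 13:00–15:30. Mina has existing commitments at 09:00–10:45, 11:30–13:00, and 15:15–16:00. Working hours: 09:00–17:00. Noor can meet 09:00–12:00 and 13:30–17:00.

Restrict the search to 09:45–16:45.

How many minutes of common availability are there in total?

120 minutes

Mina free within 09:00–17:00: 10:45–11:30, 13:00–15:15, 16:00–17:00.
Elena ∩ Mina: 11:15–11:30, 13:00–15:15.
Elena ∩ Mina ∩ Noor: 11:15–11:30, 13:30–15:15.
Restricted to 09:45–16:45: 11:15–11:30, 13:30–15:15.
Total common minutes: 15 + 105 = 120.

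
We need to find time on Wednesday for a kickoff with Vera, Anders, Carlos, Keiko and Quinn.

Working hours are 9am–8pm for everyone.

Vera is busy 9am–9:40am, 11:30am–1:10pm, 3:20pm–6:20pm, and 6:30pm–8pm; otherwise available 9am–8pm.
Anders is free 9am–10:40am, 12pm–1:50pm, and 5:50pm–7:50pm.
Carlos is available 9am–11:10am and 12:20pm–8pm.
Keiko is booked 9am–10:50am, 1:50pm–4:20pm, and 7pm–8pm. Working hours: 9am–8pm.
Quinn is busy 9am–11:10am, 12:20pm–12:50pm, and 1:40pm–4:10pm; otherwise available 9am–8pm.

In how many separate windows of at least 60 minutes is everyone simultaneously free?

0

Vera free within 09:00–20:00: 09:40–11:30, 13:10–15:20, 18:20–18:30.
Keiko free within 09:00–20:00: 10:50–13:50, 16:20–19:00.
Quinn free within 09:00–20:00: 11:10–12:20, 12:50–13:40, 16:10–20:00.
Vera ∩ Anders: 09:40–10:40, 13:10–13:50, 18:20–18:30.
Vera ∩ Anders ∩ Carlos: 09:40–10:40, 13:10–13:50, 18:20–18:30.
Vera ∩ Anders ∩ Carlos ∩ Keiko: 13:10–13:50, 18:20–18:30.
Vera ∩ Anders ∩ Carlos ∩ Keiko ∩ Quinn: 13:10–13:40, 18:20–18:30.
Windows ≥ 60 min: (none).
That's 0 windows.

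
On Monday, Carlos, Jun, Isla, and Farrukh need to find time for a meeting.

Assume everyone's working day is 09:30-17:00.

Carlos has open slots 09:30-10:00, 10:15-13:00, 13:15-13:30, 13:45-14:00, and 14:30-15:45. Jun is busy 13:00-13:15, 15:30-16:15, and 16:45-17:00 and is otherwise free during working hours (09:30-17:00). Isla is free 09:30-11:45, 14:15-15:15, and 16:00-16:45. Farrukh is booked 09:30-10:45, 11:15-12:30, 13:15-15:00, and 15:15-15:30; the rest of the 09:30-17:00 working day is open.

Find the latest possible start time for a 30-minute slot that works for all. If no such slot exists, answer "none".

10:45

Jun free within 09:30–17:00: 09:30–13:00, 13:15–15:30, 16:15–16:45.
Farrukh free within 09:30–17:00: 10:45–11:15, 12:30–13:15, 15:00–15:15, 15:30–17:00.
Carlos ∩ Jun: 09:30–10:00, 10:15–13:00, 13:15–13:30, 13:45–14:00, 14:30–15:30.
Carlos ∩ Jun ∩ Isla: 09:30–10:00, 10:15–11:45, 14:30–15:15.
Carlos ∩ Jun ∩ Isla ∩ Farrukh: 10:45–11:15, 15:00–15:15.
Windows ≥ 30 min: 10:45–11:15.
Latest start in the last window 10:45–11:15 is 11:15 − 30 min = 10:45.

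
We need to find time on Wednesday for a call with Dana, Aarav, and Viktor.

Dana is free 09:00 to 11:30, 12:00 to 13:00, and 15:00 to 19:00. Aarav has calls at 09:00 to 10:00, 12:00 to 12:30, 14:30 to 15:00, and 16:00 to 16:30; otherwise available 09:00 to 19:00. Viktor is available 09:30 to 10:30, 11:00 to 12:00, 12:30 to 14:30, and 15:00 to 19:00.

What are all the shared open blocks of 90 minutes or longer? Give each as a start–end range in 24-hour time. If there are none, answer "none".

Aarav free within 09:00–19:00: 10:00–12:00, 12:30–14:30, 15:00–16:00, 16:30–19:00.
Dana ∩ Aarav: 10:00–11:30, 12:30–13:00, 15:00–16:00, 16:30–19:00.
Dana ∩ Aarav ∩ Viktor: 10:00–10:30, 11:00–11:30, 12:30–13:00, 15:00–16:00, 16:30–19:00.
Windows ≥ 90 min: 16:30–19:00.

16:30–19:00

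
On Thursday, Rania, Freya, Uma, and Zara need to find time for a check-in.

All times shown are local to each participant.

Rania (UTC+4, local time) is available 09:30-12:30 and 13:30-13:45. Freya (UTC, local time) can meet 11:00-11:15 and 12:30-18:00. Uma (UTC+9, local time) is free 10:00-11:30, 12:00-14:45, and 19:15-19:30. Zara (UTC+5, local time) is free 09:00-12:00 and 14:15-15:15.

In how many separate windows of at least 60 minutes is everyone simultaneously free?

Rania → UTC: 05:30–08:30, 09:30–09:45.
Freya → UTC: 11:00–11:15, 12:30–18:00.
Uma → UTC: 01:00–02:30, 03:00–05:45, 10:15–10:30.
Zara → UTC: 04:00–07:00, 09:15–10:15.
Rania ∩ Freya: (none).
Rania ∩ Freya ∩ Uma: (none).
Rania ∩ Freya ∩ Uma ∩ Zara: (none).
Windows ≥ 60 min: (none).
That's 0 windows.

0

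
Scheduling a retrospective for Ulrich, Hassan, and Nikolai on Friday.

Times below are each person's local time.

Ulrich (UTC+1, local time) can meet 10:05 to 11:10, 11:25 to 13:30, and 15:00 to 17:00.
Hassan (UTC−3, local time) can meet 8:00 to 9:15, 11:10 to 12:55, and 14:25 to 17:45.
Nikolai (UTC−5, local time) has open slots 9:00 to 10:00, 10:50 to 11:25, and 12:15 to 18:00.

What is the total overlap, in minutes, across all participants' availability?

55 minutes

Ulrich → UTC: 09:05–10:10, 10:25–12:30, 14:00–16:00.
Hassan → UTC: 11:00–12:15, 14:10–15:55, 17:25–20:45.
Nikolai → UTC: 14:00–15:00, 15:50–16:25, 17:15–23:00.
Ulrich ∩ Hassan: 11:00–12:15, 14:10–15:55.
Ulrich ∩ Hassan ∩ Nikolai: 14:10–15:00, 15:50–15:55.
Total common minutes: 50 + 5 = 55.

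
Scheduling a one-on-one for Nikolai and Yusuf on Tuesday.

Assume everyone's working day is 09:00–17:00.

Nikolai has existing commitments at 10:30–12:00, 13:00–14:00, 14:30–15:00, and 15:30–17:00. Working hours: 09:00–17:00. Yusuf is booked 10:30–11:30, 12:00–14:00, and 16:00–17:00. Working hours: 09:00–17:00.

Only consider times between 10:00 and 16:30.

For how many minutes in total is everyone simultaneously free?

90 minutes

Nikolai free within 09:00–17:00: 09:00–10:30, 12:00–13:00, 14:00–14:30, 15:00–15:30.
Yusuf free within 09:00–17:00: 09:00–10:30, 11:30–12:00, 14:00–16:00.
Nikolai ∩ Yusuf: 09:00–10:30, 14:00–14:30, 15:00–15:30.
Restricted to 10:00–16:30: 10:00–10:30, 14:00–14:30, 15:00–15:30.
Total common minutes: 30 + 30 + 30 = 90.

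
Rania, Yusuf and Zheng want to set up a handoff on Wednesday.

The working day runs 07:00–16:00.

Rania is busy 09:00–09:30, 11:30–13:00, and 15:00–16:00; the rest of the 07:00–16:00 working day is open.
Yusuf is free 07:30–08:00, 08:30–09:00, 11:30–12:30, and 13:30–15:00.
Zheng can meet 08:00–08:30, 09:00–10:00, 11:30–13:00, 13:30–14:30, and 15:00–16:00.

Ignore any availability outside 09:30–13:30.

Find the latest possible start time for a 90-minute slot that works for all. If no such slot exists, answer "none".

none

Rania free within 07:00–16:00: 07:00–09:00, 09:30–11:30, 13:00–15:00.
Rania ∩ Yusuf: 07:30–08:00, 08:30–09:00, 13:30–15:00.
Rania ∩ Yusuf ∩ Zheng: 13:30–14:30.
Restricted to 09:30–13:30: (none).
Windows ≥ 90 min: (none).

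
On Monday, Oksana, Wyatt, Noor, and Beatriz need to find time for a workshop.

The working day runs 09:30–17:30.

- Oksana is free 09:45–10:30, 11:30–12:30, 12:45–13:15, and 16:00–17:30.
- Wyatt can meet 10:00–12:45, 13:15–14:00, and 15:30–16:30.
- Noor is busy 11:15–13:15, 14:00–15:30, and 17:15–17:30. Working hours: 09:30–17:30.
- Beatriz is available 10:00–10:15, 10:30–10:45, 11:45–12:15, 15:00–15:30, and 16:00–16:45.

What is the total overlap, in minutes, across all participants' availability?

Noor free within 09:30–17:30: 09:30–11:15, 13:15–14:00, 15:30–17:15.
Oksana ∩ Wyatt: 10:00–10:30, 11:30–12:30, 16:00–16:30.
Oksana ∩ Wyatt ∩ Noor: 10:00–10:30, 16:00–16:30.
Oksana ∩ Wyatt ∩ Noor ∩ Beatriz: 10:00–10:15, 16:00–16:30.
Total common minutes: 15 + 30 = 45.

45 minutes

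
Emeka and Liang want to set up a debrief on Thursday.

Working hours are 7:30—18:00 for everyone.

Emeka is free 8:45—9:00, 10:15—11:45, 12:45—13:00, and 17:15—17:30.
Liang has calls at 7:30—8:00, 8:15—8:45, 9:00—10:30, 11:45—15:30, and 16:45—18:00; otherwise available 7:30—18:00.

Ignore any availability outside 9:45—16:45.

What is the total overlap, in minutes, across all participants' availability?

Liang free within 07:30–18:00: 08:00–08:15, 08:45–09:00, 10:30–11:45, 15:30–16:45.
Emeka ∩ Liang: 08:45–09:00, 10:30–11:45.
Restricted to 09:45–16:45: 10:30–11:45.
Total common minutes: 75.

75 minutes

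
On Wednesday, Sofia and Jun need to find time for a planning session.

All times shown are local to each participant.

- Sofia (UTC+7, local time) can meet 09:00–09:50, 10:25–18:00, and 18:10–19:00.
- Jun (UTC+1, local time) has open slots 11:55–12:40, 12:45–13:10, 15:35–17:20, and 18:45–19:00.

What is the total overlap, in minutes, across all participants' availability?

Sofia → UTC: 02:00–02:50, 03:25–11:00, 11:10–12:00.
Jun → UTC: 10:55–11:40, 11:45–12:10, 14:35–16:20, 17:45–18:00.
Sofia ∩ Jun: 10:55–11:00, 11:10–11:40, 11:45–12:00.
Total common minutes: 5 + 30 + 15 = 50.

50 minutes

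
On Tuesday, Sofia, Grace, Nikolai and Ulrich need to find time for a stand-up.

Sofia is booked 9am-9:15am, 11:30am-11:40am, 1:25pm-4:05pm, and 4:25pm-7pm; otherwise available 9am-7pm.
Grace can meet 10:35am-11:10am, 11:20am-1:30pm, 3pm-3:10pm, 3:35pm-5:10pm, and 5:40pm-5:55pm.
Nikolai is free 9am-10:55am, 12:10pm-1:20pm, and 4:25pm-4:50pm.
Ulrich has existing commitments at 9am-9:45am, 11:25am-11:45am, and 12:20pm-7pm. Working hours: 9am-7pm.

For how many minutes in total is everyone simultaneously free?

Sofia free within 09:00–19:00: 09:15–11:30, 11:40–13:25, 16:05–16:25.
Ulrich free within 09:00–19:00: 09:45–11:25, 11:45–12:20.
Sofia ∩ Grace: 10:35–11:10, 11:20–11:30, 11:40–13:25, 16:05–16:25.
Sofia ∩ Grace ∩ Nikolai: 10:35–10:55, 12:10–13:20.
Sofia ∩ Grace ∩ Nikolai ∩ Ulrich: 10:35–10:55, 12:10–12:20.
Total common minutes: 20 + 10 = 30.

30 minutes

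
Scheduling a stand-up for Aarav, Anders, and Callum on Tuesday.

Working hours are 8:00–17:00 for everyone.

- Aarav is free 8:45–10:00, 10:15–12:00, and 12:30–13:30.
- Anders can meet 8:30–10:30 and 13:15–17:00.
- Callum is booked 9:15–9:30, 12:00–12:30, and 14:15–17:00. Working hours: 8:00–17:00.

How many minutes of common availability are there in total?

90 minutes

Callum free within 08:00–17:00: 08:00–09:15, 09:30–12:00, 12:30–14:15.
Aarav ∩ Anders: 08:45–10:00, 10:15–10:30, 13:15–13:30.
Aarav ∩ Anders ∩ Callum: 08:45–09:15, 09:30–10:00, 10:15–10:30, 13:15–13:30.
Total common minutes: 30 + 30 + 15 + 15 = 90.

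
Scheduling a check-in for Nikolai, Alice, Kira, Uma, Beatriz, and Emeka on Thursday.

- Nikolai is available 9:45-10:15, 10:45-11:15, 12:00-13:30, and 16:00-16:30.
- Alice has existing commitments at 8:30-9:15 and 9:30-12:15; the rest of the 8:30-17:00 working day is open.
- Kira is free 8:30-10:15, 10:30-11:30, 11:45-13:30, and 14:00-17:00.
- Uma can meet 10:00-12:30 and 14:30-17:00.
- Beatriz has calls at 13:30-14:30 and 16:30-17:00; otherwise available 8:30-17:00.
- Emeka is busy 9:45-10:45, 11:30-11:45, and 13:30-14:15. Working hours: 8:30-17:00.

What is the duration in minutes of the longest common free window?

30 minutes

Alice free within 08:30–17:00: 09:15–09:30, 12:15–17:00.
Beatriz free within 08:30–17:00: 08:30–13:30, 14:30–16:30.
Emeka free within 08:30–17:00: 08:30–09:45, 10:45–11:30, 11:45–13:30, 14:15–17:00.
Nikolai ∩ Alice: 12:15–13:30, 16:00–16:30.
Nikolai ∩ Alice ∩ Kira: 12:15–13:30, 16:00–16:30.
Nikolai ∩ Alice ∩ Kira ∩ Uma: 12:15–12:30, 16:00–16:30.
Nikolai ∩ Alice ∩ Kira ∩ Uma ∩ Beatriz: 12:15–12:30, 16:00–16:30.
Nikolai ∩ Alice ∩ Kira ∩ Uma ∩ Beatriz ∩ Emeka: 12:15–12:30, 16:00–16:30.
Common window lengths: 15, 30 min; longest is 30.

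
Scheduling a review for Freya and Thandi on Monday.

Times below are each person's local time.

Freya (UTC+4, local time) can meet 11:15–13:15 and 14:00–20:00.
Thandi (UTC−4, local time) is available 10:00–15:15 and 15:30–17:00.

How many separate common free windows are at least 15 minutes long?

1

Freya → UTC: 07:15–09:15, 10:00–16:00.
Thandi → UTC: 14:00–19:15, 19:30–21:00.
Freya ∩ Thandi: 14:00–16:00.
Windows ≥ 15 min: 14:00–16:00.
That's 1 window.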